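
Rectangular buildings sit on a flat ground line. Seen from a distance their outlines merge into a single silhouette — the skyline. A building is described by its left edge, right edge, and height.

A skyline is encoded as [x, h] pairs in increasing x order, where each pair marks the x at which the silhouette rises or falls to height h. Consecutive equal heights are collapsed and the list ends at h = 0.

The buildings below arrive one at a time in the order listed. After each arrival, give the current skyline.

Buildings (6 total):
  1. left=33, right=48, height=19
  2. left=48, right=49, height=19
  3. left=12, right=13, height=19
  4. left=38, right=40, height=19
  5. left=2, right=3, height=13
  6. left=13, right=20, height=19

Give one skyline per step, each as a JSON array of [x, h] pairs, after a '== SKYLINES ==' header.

== SKYLINES ==
[[33,19],[48,0]]
[[33,19],[49,0]]
[[12,19],[13,0],[33,19],[49,0]]
[[12,19],[13,0],[33,19],[49,0]]
[[2,13],[3,0],[12,19],[13,0],[33,19],[49,0]]
[[2,13],[3,0],[12,19],[20,0],[33,19],[49,0]]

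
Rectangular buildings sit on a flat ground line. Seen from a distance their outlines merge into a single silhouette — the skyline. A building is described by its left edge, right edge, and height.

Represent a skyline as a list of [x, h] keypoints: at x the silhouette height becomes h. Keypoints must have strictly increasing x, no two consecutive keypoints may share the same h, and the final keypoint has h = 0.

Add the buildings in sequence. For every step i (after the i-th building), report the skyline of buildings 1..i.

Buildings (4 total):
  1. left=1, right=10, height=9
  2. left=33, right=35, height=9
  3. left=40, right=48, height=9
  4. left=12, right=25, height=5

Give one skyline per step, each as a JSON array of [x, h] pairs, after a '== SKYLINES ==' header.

== SKYLINES ==
[[1,9],[10,0]]
[[1,9],[10,0],[33,9],[35,0]]
[[1,9],[10,0],[33,9],[35,0],[40,9],[48,0]]
[[1,9],[10,0],[12,5],[25,0],[33,9],[35,0],[40,9],[48,0]]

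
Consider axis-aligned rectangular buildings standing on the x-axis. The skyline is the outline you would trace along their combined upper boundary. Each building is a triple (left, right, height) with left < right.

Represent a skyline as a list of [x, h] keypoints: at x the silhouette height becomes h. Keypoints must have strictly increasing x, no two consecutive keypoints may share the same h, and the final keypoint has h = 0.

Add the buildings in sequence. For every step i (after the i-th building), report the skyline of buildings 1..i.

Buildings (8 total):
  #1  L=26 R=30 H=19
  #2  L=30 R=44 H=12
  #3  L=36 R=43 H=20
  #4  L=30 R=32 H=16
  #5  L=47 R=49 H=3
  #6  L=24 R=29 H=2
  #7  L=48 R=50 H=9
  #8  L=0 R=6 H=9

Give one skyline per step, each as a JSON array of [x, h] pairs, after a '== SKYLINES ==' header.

== SKYLINES ==
[[26,19],[30,0]]
[[26,19],[30,12],[44,0]]
[[26,19],[30,12],[36,20],[43,12],[44,0]]
[[26,19],[30,16],[32,12],[36,20],[43,12],[44,0]]
[[26,19],[30,16],[32,12],[36,20],[43,12],[44,0],[47,3],[49,0]]
[[24,2],[26,19],[30,16],[32,12],[36,20],[43,12],[44,0],[47,3],[49,0]]
[[24,2],[26,19],[30,16],[32,12],[36,20],[43,12],[44,0],[47,3],[48,9],[50,0]]
[[0,9],[6,0],[24,2],[26,19],[30,16],[32,12],[36,20],[43,12],[44,0],[47,3],[48,9],[50,0]]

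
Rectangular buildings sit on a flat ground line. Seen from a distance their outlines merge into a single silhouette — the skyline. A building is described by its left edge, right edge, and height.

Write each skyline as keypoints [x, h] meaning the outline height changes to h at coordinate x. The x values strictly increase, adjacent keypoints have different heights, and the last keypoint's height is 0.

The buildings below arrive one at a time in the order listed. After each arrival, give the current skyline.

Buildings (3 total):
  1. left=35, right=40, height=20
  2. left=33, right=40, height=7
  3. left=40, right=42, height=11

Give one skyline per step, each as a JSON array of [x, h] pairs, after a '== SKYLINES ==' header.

== SKYLINES ==
[[35,20],[40,0]]
[[33,7],[35,20],[40,0]]
[[33,7],[35,20],[40,11],[42,0]]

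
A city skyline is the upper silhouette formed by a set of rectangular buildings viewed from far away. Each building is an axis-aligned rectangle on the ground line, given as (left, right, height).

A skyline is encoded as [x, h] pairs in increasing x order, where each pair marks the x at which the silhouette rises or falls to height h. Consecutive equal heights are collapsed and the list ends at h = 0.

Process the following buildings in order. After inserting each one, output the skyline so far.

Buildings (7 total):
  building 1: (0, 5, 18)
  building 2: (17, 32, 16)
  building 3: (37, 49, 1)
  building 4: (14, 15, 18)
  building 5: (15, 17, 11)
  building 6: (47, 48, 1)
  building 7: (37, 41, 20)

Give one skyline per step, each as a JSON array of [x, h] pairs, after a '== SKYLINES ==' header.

== SKYLINES ==
[[0,18],[5,0]]
[[0,18],[5,0],[17,16],[32,0]]
[[0,18],[5,0],[17,16],[32,0],[37,1],[49,0]]
[[0,18],[5,0],[14,18],[15,0],[17,16],[32,0],[37,1],[49,0]]
[[0,18],[5,0],[14,18],[15,11],[17,16],[32,0],[37,1],[49,0]]
[[0,18],[5,0],[14,18],[15,11],[17,16],[32,0],[37,1],[49,0]]
[[0,18],[5,0],[14,18],[15,11],[17,16],[32,0],[37,20],[41,1],[49,0]]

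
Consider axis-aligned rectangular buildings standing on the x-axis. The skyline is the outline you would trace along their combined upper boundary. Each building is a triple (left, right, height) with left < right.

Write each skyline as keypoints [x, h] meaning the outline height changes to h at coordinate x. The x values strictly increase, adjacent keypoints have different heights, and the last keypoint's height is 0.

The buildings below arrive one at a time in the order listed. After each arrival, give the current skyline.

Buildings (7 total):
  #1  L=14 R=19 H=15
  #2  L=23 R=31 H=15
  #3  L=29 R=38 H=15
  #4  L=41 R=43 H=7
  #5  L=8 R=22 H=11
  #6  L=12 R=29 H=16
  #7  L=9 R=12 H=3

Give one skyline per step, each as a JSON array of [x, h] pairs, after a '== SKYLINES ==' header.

== SKYLINES ==
[[14,15],[19,0]]
[[14,15],[19,0],[23,15],[31,0]]
[[14,15],[19,0],[23,15],[38,0]]
[[14,15],[19,0],[23,15],[38,0],[41,7],[43,0]]
[[8,11],[14,15],[19,11],[22,0],[23,15],[38,0],[41,7],[43,0]]
[[8,11],[12,16],[29,15],[38,0],[41,7],[43,0]]
[[8,11],[12,16],[29,15],[38,0],[41,7],[43,0]]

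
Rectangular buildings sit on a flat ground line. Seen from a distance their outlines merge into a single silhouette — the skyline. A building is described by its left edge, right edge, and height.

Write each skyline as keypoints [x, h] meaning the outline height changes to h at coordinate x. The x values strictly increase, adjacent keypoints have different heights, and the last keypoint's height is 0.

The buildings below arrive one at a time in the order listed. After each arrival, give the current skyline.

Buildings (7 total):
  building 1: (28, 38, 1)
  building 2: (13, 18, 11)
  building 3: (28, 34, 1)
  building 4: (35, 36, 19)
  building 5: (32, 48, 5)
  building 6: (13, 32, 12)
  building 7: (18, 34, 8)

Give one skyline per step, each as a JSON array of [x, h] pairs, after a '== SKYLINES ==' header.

== SKYLINES ==
[[28,1],[38,0]]
[[13,11],[18,0],[28,1],[38,0]]
[[13,11],[18,0],[28,1],[38,0]]
[[13,11],[18,0],[28,1],[35,19],[36,1],[38,0]]
[[13,11],[18,0],[28,1],[32,5],[35,19],[36,5],[48,0]]
[[13,12],[32,5],[35,19],[36,5],[48,0]]
[[13,12],[32,8],[34,5],[35,19],[36,5],[48,0]]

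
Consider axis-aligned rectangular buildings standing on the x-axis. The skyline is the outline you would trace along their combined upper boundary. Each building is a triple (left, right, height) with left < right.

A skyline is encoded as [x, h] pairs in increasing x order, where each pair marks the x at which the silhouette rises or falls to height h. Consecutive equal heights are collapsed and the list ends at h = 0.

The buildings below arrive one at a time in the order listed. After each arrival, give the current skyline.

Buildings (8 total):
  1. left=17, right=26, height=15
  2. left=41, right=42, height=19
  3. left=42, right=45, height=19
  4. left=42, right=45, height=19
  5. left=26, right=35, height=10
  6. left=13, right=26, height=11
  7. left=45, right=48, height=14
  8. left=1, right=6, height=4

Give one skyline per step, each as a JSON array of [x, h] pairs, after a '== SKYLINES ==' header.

== SKYLINES ==
[[17,15],[26,0]]
[[17,15],[26,0],[41,19],[42,0]]
[[17,15],[26,0],[41,19],[45,0]]
[[17,15],[26,0],[41,19],[45,0]]
[[17,15],[26,10],[35,0],[41,19],[45,0]]
[[13,11],[17,15],[26,10],[35,0],[41,19],[45,0]]
[[13,11],[17,15],[26,10],[35,0],[41,19],[45,14],[48,0]]
[[1,4],[6,0],[13,11],[17,15],[26,10],[35,0],[41,19],[45,14],[48,0]]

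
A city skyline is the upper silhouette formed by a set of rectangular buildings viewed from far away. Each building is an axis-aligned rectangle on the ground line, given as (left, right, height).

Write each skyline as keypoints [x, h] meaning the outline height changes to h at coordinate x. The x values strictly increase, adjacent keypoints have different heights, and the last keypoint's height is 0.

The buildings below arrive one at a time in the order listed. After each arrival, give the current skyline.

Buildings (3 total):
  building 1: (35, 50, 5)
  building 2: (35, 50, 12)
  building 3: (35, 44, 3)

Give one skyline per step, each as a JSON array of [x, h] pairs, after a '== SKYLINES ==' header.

== SKYLINES ==
[[35,5],[50,0]]
[[35,12],[50,0]]
[[35,12],[50,0]]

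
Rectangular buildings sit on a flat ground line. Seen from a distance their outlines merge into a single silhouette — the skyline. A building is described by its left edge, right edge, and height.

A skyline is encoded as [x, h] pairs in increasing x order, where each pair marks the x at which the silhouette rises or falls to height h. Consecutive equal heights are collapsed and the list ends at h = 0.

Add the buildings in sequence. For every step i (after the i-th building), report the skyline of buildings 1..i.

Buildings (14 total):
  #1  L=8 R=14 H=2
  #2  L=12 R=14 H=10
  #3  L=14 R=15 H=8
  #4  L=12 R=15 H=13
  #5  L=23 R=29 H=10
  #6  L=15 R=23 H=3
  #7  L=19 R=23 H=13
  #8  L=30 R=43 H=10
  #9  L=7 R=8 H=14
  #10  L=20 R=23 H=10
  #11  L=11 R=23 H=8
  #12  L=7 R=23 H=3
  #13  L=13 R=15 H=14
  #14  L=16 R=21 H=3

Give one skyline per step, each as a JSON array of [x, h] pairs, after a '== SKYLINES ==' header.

== SKYLINES ==
[[8,2],[14,0]]
[[8,2],[12,10],[14,0]]
[[8,2],[12,10],[14,8],[15,0]]
[[8,2],[12,13],[15,0]]
[[8,2],[12,13],[15,0],[23,10],[29,0]]
[[8,2],[12,13],[15,3],[23,10],[29,0]]
[[8,2],[12,13],[15,3],[19,13],[23,10],[29,0]]
[[8,2],[12,13],[15,3],[19,13],[23,10],[29,0],[30,10],[43,0]]
[[7,14],[8,2],[12,13],[15,3],[19,13],[23,10],[29,0],[30,10],[43,0]]
[[7,14],[8,2],[12,13],[15,3],[19,13],[23,10],[29,0],[30,10],[43,0]]
[[7,14],[8,2],[11,8],[12,13],[15,8],[19,13],[23,10],[29,0],[30,10],[43,0]]
[[7,14],[8,3],[11,8],[12,13],[15,8],[19,13],[23,10],[29,0],[30,10],[43,0]]
[[7,14],[8,3],[11,8],[12,13],[13,14],[15,8],[19,13],[23,10],[29,0],[30,10],[43,0]]
[[7,14],[8,3],[11,8],[12,13],[13,14],[15,8],[19,13],[23,10],[29,0],[30,10],[43,0]]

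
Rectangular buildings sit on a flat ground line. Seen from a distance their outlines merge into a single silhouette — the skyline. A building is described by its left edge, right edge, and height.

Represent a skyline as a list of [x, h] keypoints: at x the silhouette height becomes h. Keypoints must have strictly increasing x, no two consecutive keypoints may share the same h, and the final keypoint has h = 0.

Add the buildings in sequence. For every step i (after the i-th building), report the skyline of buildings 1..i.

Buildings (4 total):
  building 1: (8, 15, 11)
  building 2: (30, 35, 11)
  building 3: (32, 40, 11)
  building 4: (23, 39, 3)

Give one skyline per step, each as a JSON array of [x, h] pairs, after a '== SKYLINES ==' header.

== SKYLINES ==
[[8,11],[15,0]]
[[8,11],[15,0],[30,11],[35,0]]
[[8,11],[15,0],[30,11],[40,0]]
[[8,11],[15,0],[23,3],[30,11],[40,0]]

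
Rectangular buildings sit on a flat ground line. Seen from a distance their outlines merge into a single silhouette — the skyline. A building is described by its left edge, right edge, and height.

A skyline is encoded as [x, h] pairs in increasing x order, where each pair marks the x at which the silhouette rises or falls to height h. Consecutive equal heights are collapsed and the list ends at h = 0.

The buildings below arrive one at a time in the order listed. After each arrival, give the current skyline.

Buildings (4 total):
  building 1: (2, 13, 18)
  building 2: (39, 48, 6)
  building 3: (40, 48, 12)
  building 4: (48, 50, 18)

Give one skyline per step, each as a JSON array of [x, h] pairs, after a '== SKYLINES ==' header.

== SKYLINES ==
[[2,18],[13,0]]
[[2,18],[13,0],[39,6],[48,0]]
[[2,18],[13,0],[39,6],[40,12],[48,0]]
[[2,18],[13,0],[39,6],[40,12],[48,18],[50,0]]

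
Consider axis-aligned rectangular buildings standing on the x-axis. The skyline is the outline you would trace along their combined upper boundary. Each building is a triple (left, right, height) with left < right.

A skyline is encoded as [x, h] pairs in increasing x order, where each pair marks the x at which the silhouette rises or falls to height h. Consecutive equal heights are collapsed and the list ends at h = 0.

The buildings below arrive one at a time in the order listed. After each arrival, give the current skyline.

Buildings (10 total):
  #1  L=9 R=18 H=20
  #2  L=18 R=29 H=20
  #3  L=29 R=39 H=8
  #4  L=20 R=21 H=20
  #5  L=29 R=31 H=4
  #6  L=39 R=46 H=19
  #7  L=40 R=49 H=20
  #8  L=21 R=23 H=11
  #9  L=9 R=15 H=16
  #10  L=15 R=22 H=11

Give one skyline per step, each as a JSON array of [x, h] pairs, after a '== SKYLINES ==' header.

== SKYLINES ==
[[9,20],[18,0]]
[[9,20],[29,0]]
[[9,20],[29,8],[39,0]]
[[9,20],[29,8],[39,0]]
[[9,20],[29,8],[39,0]]
[[9,20],[29,8],[39,19],[46,0]]
[[9,20],[29,8],[39,19],[40,20],[49,0]]
[[9,20],[29,8],[39,19],[40,20],[49,0]]
[[9,20],[29,8],[39,19],[40,20],[49,0]]
[[9,20],[29,8],[39,19],[40,20],[49,0]]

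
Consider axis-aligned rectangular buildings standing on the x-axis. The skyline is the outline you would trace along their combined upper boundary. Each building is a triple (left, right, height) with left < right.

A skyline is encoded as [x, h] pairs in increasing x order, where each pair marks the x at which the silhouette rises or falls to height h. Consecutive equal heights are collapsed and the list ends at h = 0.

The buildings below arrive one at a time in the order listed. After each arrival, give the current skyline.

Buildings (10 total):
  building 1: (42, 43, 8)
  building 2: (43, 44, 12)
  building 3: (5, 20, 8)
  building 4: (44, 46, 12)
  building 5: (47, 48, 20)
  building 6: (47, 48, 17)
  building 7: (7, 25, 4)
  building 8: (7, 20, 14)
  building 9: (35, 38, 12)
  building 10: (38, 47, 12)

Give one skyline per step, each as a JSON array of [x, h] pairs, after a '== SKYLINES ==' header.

== SKYLINES ==
[[42,8],[43,0]]
[[42,8],[43,12],[44,0]]
[[5,8],[20,0],[42,8],[43,12],[44,0]]
[[5,8],[20,0],[42,8],[43,12],[46,0]]
[[5,8],[20,0],[42,8],[43,12],[46,0],[47,20],[48,0]]
[[5,8],[20,0],[42,8],[43,12],[46,0],[47,20],[48,0]]
[[5,8],[20,4],[25,0],[42,8],[43,12],[46,0],[47,20],[48,0]]
[[5,8],[7,14],[20,4],[25,0],[42,8],[43,12],[46,0],[47,20],[48,0]]
[[5,8],[7,14],[20,4],[25,0],[35,12],[38,0],[42,8],[43,12],[46,0],[47,20],[48,0]]
[[5,8],[7,14],[20,4],[25,0],[35,12],[47,20],[48,0]]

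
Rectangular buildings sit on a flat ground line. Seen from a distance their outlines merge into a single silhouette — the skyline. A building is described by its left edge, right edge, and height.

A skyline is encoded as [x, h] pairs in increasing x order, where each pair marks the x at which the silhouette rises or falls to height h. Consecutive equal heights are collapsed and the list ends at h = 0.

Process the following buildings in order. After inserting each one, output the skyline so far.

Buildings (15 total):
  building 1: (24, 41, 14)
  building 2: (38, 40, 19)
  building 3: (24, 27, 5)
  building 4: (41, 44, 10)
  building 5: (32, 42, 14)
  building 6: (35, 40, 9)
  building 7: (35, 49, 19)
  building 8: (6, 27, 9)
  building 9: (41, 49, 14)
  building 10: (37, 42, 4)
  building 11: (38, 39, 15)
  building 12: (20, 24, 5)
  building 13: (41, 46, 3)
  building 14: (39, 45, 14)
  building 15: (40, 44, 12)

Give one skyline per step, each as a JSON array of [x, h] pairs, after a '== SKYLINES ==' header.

== SKYLINES ==
[[24,14],[41,0]]
[[24,14],[38,19],[40,14],[41,0]]
[[24,14],[38,19],[40,14],[41,0]]
[[24,14],[38,19],[40,14],[41,10],[44,0]]
[[24,14],[38,19],[40,14],[42,10],[44,0]]
[[24,14],[38,19],[40,14],[42,10],[44,0]]
[[24,14],[35,19],[49,0]]
[[6,9],[24,14],[35,19],[49,0]]
[[6,9],[24,14],[35,19],[49,0]]
[[6,9],[24,14],[35,19],[49,0]]
[[6,9],[24,14],[35,19],[49,0]]
[[6,9],[24,14],[35,19],[49,0]]
[[6,9],[24,14],[35,19],[49,0]]
[[6,9],[24,14],[35,19],[49,0]]
[[6,9],[24,14],[35,19],[49,0]]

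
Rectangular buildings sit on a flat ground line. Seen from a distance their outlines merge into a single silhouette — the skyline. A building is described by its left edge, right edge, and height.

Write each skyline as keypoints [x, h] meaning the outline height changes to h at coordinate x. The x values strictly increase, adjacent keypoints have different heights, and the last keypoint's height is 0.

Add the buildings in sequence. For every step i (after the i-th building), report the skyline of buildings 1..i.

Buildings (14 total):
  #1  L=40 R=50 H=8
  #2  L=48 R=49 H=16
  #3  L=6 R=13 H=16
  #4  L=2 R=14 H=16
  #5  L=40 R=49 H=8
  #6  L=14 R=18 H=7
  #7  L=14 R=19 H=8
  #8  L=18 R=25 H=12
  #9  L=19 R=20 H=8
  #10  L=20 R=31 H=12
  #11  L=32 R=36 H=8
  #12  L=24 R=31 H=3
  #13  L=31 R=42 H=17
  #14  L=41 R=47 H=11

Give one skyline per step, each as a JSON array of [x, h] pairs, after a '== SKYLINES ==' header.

== SKYLINES ==
[[40,8],[50,0]]
[[40,8],[48,16],[49,8],[50,0]]
[[6,16],[13,0],[40,8],[48,16],[49,8],[50,0]]
[[2,16],[14,0],[40,8],[48,16],[49,8],[50,0]]
[[2,16],[14,0],[40,8],[48,16],[49,8],[50,0]]
[[2,16],[14,7],[18,0],[40,8],[48,16],[49,8],[50,0]]
[[2,16],[14,8],[19,0],[40,8],[48,16],[49,8],[50,0]]
[[2,16],[14,8],[18,12],[25,0],[40,8],[48,16],[49,8],[50,0]]
[[2,16],[14,8],[18,12],[25,0],[40,8],[48,16],[49,8],[50,0]]
[[2,16],[14,8],[18,12],[31,0],[40,8],[48,16],[49,8],[50,0]]
[[2,16],[14,8],[18,12],[31,0],[32,8],[36,0],[40,8],[48,16],[49,8],[50,0]]
[[2,16],[14,8],[18,12],[31,0],[32,8],[36,0],[40,8],[48,16],[49,8],[50,0]]
[[2,16],[14,8],[18,12],[31,17],[42,8],[48,16],[49,8],[50,0]]
[[2,16],[14,8],[18,12],[31,17],[42,11],[47,8],[48,16],[49,8],[50,0]]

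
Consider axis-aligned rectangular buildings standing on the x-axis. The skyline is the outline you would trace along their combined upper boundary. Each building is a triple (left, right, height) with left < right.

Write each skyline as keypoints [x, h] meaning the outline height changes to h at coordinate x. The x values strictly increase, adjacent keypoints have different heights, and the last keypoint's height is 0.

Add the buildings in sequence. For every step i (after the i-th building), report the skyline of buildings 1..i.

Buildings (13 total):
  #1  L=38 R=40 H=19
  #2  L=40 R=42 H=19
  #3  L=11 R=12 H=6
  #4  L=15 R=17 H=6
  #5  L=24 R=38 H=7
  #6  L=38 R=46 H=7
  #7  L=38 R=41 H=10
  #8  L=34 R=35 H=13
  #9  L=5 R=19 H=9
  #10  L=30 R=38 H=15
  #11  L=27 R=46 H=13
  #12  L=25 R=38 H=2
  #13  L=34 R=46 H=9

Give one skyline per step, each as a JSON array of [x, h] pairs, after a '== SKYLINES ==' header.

== SKYLINES ==
[[38,19],[40,0]]
[[38,19],[42,0]]
[[11,6],[12,0],[38,19],[42,0]]
[[11,6],[12,0],[15,6],[17,0],[38,19],[42,0]]
[[11,6],[12,0],[15,6],[17,0],[24,7],[38,19],[42,0]]
[[11,6],[12,0],[15,6],[17,0],[24,7],[38,19],[42,7],[46,0]]
[[11,6],[12,0],[15,6],[17,0],[24,7],[38,19],[42,7],[46,0]]
[[11,6],[12,0],[15,6],[17,0],[24,7],[34,13],[35,7],[38,19],[42,7],[46,0]]
[[5,9],[19,0],[24,7],[34,13],[35,7],[38,19],[42,7],[46,0]]
[[5,9],[19,0],[24,7],[30,15],[38,19],[42,7],[46,0]]
[[5,9],[19,0],[24,7],[27,13],[30,15],[38,19],[42,13],[46,0]]
[[5,9],[19,0],[24,7],[27,13],[30,15],[38,19],[42,13],[46,0]]
[[5,9],[19,0],[24,7],[27,13],[30,15],[38,19],[42,13],[46,0]]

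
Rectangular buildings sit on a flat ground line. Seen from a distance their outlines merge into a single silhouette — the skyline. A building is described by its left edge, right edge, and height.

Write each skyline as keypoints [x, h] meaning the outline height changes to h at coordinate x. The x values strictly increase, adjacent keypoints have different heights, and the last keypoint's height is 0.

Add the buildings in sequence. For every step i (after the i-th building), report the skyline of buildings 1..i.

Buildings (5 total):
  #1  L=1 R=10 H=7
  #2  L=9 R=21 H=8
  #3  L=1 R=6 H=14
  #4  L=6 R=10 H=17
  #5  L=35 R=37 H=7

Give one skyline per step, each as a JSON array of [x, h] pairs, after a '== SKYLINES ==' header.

== SKYLINES ==
[[1,7],[10,0]]
[[1,7],[9,8],[21,0]]
[[1,14],[6,7],[9,8],[21,0]]
[[1,14],[6,17],[10,8],[21,0]]
[[1,14],[6,17],[10,8],[21,0],[35,7],[37,0]]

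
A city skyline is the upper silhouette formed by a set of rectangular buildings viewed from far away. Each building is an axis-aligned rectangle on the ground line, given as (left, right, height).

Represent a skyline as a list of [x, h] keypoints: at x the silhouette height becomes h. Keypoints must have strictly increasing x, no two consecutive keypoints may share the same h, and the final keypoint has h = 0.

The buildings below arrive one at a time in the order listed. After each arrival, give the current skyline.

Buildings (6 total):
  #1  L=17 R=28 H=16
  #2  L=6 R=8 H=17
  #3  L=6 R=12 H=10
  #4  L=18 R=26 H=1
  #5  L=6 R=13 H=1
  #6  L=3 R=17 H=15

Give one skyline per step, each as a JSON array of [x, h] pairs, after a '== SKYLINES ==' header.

== SKYLINES ==
[[17,16],[28,0]]
[[6,17],[8,0],[17,16],[28,0]]
[[6,17],[8,10],[12,0],[17,16],[28,0]]
[[6,17],[8,10],[12,0],[17,16],[28,0]]
[[6,17],[8,10],[12,1],[13,0],[17,16],[28,0]]
[[3,15],[6,17],[8,15],[17,16],[28,0]]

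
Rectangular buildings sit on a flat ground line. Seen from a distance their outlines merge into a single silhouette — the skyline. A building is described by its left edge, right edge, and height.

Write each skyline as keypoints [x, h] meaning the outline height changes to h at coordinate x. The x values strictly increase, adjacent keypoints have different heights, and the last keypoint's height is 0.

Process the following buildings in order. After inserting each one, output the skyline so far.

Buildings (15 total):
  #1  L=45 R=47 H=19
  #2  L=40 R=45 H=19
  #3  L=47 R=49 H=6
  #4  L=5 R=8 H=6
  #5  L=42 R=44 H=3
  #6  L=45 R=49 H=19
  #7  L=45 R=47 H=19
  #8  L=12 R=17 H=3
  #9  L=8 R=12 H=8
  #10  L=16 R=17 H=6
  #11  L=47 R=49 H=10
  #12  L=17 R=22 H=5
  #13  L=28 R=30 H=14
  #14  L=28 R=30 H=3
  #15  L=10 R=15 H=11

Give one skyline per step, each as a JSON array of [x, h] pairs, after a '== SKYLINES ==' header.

== SKYLINES ==
[[45,19],[47,0]]
[[40,19],[47,0]]
[[40,19],[47,6],[49,0]]
[[5,6],[8,0],[40,19],[47,6],[49,0]]
[[5,6],[8,0],[40,19],[47,6],[49,0]]
[[5,6],[8,0],[40,19],[49,0]]
[[5,6],[8,0],[40,19],[49,0]]
[[5,6],[8,0],[12,3],[17,0],[40,19],[49,0]]
[[5,6],[8,8],[12,3],[17,0],[40,19],[49,0]]
[[5,6],[8,8],[12,3],[16,6],[17,0],[40,19],[49,0]]
[[5,6],[8,8],[12,3],[16,6],[17,0],[40,19],[49,0]]
[[5,6],[8,8],[12,3],[16,6],[17,5],[22,0],[40,19],[49,0]]
[[5,6],[8,8],[12,3],[16,6],[17,5],[22,0],[28,14],[30,0],[40,19],[49,0]]
[[5,6],[8,8],[12,3],[16,6],[17,5],[22,0],[28,14],[30,0],[40,19],[49,0]]
[[5,6],[8,8],[10,11],[15,3],[16,6],[17,5],[22,0],[28,14],[30,0],[40,19],[49,0]]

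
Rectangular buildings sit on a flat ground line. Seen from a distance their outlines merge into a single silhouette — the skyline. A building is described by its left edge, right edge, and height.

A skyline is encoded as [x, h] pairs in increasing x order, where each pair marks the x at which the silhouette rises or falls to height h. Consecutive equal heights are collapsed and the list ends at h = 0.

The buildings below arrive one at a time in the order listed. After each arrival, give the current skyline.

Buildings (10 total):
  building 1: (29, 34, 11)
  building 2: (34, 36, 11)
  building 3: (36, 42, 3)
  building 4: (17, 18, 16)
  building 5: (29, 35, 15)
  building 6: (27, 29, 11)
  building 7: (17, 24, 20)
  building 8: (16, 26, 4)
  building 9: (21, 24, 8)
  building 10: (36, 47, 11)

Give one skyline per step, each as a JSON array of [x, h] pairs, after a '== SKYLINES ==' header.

== SKYLINES ==
[[29,11],[34,0]]
[[29,11],[36,0]]
[[29,11],[36,3],[42,0]]
[[17,16],[18,0],[29,11],[36,3],[42,0]]
[[17,16],[18,0],[29,15],[35,11],[36,3],[42,0]]
[[17,16],[18,0],[27,11],[29,15],[35,11],[36,3],[42,0]]
[[17,20],[24,0],[27,11],[29,15],[35,11],[36,3],[42,0]]
[[16,4],[17,20],[24,4],[26,0],[27,11],[29,15],[35,11],[36,3],[42,0]]
[[16,4],[17,20],[24,4],[26,0],[27,11],[29,15],[35,11],[36,3],[42,0]]
[[16,4],[17,20],[24,4],[26,0],[27,11],[29,15],[35,11],[47,0]]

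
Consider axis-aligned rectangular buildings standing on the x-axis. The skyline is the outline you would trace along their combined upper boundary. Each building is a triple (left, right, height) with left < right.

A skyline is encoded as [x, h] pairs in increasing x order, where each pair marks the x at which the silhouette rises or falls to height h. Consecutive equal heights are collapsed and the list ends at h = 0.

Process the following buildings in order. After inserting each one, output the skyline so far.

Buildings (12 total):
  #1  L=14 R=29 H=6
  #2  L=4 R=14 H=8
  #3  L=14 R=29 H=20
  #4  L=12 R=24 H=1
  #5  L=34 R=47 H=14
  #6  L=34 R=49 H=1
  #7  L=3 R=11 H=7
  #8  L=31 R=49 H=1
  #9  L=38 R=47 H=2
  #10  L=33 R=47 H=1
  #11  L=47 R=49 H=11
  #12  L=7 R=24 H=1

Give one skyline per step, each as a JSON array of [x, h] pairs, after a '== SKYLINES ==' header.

== SKYLINES ==
[[14,6],[29,0]]
[[4,8],[14,6],[29,0]]
[[4,8],[14,20],[29,0]]
[[4,8],[14,20],[29,0]]
[[4,8],[14,20],[29,0],[34,14],[47,0]]
[[4,8],[14,20],[29,0],[34,14],[47,1],[49,0]]
[[3,7],[4,8],[14,20],[29,0],[34,14],[47,1],[49,0]]
[[3,7],[4,8],[14,20],[29,0],[31,1],[34,14],[47,1],[49,0]]
[[3,7],[4,8],[14,20],[29,0],[31,1],[34,14],[47,1],[49,0]]
[[3,7],[4,8],[14,20],[29,0],[31,1],[34,14],[47,1],[49,0]]
[[3,7],[4,8],[14,20],[29,0],[31,1],[34,14],[47,11],[49,0]]
[[3,7],[4,8],[14,20],[29,0],[31,1],[34,14],[47,11],[49,0]]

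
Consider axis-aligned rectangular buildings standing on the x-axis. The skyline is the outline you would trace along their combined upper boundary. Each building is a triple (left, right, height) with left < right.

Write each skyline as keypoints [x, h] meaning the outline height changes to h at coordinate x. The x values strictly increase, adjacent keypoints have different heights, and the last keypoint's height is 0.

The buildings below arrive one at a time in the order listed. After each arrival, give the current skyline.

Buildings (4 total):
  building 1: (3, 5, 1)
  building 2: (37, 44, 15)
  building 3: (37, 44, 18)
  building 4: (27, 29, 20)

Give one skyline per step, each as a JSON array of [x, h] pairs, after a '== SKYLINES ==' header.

== SKYLINES ==
[[3,1],[5,0]]
[[3,1],[5,0],[37,15],[44,0]]
[[3,1],[5,0],[37,18],[44,0]]
[[3,1],[5,0],[27,20],[29,0],[37,18],[44,0]]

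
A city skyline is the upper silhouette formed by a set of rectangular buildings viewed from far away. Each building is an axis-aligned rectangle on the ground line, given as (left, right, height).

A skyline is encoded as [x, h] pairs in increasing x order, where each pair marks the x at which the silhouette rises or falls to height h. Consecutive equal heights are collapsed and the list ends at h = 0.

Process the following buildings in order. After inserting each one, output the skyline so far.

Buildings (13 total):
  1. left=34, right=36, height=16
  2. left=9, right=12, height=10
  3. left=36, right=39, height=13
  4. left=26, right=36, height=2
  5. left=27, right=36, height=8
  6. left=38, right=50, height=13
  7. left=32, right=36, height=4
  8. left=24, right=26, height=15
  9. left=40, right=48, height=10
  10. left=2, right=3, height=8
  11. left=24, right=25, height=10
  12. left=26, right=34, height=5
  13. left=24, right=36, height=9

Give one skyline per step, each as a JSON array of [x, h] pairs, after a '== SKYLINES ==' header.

== SKYLINES ==
[[34,16],[36,0]]
[[9,10],[12,0],[34,16],[36,0]]
[[9,10],[12,0],[34,16],[36,13],[39,0]]
[[9,10],[12,0],[26,2],[34,16],[36,13],[39,0]]
[[9,10],[12,0],[26,2],[27,8],[34,16],[36,13],[39,0]]
[[9,10],[12,0],[26,2],[27,8],[34,16],[36,13],[50,0]]
[[9,10],[12,0],[26,2],[27,8],[34,16],[36,13],[50,0]]
[[9,10],[12,0],[24,15],[26,2],[27,8],[34,16],[36,13],[50,0]]
[[9,10],[12,0],[24,15],[26,2],[27,8],[34,16],[36,13],[50,0]]
[[2,8],[3,0],[9,10],[12,0],[24,15],[26,2],[27,8],[34,16],[36,13],[50,0]]
[[2,8],[3,0],[9,10],[12,0],[24,15],[26,2],[27,8],[34,16],[36,13],[50,0]]
[[2,8],[3,0],[9,10],[12,0],[24,15],[26,5],[27,8],[34,16],[36,13],[50,0]]
[[2,8],[3,0],[9,10],[12,0],[24,15],[26,9],[34,16],[36,13],[50,0]]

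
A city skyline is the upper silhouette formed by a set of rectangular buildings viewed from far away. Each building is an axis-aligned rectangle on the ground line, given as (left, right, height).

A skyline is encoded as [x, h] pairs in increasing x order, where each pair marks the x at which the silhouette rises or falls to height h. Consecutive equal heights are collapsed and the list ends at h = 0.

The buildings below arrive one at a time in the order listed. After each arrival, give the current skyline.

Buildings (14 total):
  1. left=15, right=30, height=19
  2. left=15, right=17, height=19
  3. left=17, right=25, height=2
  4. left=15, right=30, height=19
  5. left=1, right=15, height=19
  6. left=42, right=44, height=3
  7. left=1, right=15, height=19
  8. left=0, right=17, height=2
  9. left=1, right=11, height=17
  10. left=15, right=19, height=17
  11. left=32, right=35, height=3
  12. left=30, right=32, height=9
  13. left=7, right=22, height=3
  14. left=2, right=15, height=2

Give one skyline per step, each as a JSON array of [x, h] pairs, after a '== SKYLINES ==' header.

== SKYLINES ==
[[15,19],[30,0]]
[[15,19],[30,0]]
[[15,19],[30,0]]
[[15,19],[30,0]]
[[1,19],[30,0]]
[[1,19],[30,0],[42,3],[44,0]]
[[1,19],[30,0],[42,3],[44,0]]
[[0,2],[1,19],[30,0],[42,3],[44,0]]
[[0,2],[1,19],[30,0],[42,3],[44,0]]
[[0,2],[1,19],[30,0],[42,3],[44,0]]
[[0,2],[1,19],[30,0],[32,3],[35,0],[42,3],[44,0]]
[[0,2],[1,19],[30,9],[32,3],[35,0],[42,3],[44,0]]
[[0,2],[1,19],[30,9],[32,3],[35,0],[42,3],[44,0]]
[[0,2],[1,19],[30,9],[32,3],[35,0],[42,3],[44,0]]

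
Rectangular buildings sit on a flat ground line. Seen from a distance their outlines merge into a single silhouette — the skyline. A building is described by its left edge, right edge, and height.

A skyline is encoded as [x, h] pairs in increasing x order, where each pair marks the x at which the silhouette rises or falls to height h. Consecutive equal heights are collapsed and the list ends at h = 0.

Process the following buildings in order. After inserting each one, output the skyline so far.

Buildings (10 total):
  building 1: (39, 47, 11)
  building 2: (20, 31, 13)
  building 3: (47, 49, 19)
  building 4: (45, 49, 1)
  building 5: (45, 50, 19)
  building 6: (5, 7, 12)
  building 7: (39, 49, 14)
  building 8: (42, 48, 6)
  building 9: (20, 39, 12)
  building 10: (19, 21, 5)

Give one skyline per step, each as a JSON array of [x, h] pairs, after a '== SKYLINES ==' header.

== SKYLINES ==
[[39,11],[47,0]]
[[20,13],[31,0],[39,11],[47,0]]
[[20,13],[31,0],[39,11],[47,19],[49,0]]
[[20,13],[31,0],[39,11],[47,19],[49,0]]
[[20,13],[31,0],[39,11],[45,19],[50,0]]
[[5,12],[7,0],[20,13],[31,0],[39,11],[45,19],[50,0]]
[[5,12],[7,0],[20,13],[31,0],[39,14],[45,19],[50,0]]
[[5,12],[7,0],[20,13],[31,0],[39,14],[45,19],[50,0]]
[[5,12],[7,0],[20,13],[31,12],[39,14],[45,19],[50,0]]
[[5,12],[7,0],[19,5],[20,13],[31,12],[39,14],[45,19],[50,0]]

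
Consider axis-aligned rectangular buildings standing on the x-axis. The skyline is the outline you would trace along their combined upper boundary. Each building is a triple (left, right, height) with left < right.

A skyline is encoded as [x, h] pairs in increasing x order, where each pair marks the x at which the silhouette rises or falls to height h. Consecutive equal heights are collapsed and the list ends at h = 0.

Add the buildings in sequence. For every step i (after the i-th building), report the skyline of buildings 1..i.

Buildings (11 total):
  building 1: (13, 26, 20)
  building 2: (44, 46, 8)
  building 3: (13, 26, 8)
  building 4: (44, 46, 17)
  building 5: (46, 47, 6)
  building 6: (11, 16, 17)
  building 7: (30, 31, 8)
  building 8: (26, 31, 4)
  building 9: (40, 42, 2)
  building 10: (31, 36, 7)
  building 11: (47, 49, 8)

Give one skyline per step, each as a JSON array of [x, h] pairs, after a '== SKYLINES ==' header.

== SKYLINES ==
[[13,20],[26,0]]
[[13,20],[26,0],[44,8],[46,0]]
[[13,20],[26,0],[44,8],[46,0]]
[[13,20],[26,0],[44,17],[46,0]]
[[13,20],[26,0],[44,17],[46,6],[47,0]]
[[11,17],[13,20],[26,0],[44,17],[46,6],[47,0]]
[[11,17],[13,20],[26,0],[30,8],[31,0],[44,17],[46,6],[47,0]]
[[11,17],[13,20],[26,4],[30,8],[31,0],[44,17],[46,6],[47,0]]
[[11,17],[13,20],[26,4],[30,8],[31,0],[40,2],[42,0],[44,17],[46,6],[47,0]]
[[11,17],[13,20],[26,4],[30,8],[31,7],[36,0],[40,2],[42,0],[44,17],[46,6],[47,0]]
[[11,17],[13,20],[26,4],[30,8],[31,7],[36,0],[40,2],[42,0],[44,17],[46,6],[47,8],[49,0]]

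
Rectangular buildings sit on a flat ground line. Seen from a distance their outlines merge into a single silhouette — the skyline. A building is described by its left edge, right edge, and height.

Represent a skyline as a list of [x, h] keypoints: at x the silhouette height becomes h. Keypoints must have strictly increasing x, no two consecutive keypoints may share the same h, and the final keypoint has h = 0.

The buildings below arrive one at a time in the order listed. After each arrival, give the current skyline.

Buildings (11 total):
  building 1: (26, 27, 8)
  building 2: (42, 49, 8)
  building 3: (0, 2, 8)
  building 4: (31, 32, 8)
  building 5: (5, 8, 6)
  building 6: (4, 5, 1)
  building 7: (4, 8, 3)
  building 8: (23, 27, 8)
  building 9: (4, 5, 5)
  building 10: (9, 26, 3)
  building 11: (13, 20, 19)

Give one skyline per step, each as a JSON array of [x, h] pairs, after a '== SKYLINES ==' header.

== SKYLINES ==
[[26,8],[27,0]]
[[26,8],[27,0],[42,8],[49,0]]
[[0,8],[2,0],[26,8],[27,0],[42,8],[49,0]]
[[0,8],[2,0],[26,8],[27,0],[31,8],[32,0],[42,8],[49,0]]
[[0,8],[2,0],[5,6],[8,0],[26,8],[27,0],[31,8],[32,0],[42,8],[49,0]]
[[0,8],[2,0],[4,1],[5,6],[8,0],[26,8],[27,0],[31,8],[32,0],[42,8],[49,0]]
[[0,8],[2,0],[4,3],[5,6],[8,0],[26,8],[27,0],[31,8],[32,0],[42,8],[49,0]]
[[0,8],[2,0],[4,3],[5,6],[8,0],[23,8],[27,0],[31,8],[32,0],[42,8],[49,0]]
[[0,8],[2,0],[4,5],[5,6],[8,0],[23,8],[27,0],[31,8],[32,0],[42,8],[49,0]]
[[0,8],[2,0],[4,5],[5,6],[8,0],[9,3],[23,8],[27,0],[31,8],[32,0],[42,8],[49,0]]
[[0,8],[2,0],[4,5],[5,6],[8,0],[9,3],[13,19],[20,3],[23,8],[27,0],[31,8],[32,0],[42,8],[49,0]]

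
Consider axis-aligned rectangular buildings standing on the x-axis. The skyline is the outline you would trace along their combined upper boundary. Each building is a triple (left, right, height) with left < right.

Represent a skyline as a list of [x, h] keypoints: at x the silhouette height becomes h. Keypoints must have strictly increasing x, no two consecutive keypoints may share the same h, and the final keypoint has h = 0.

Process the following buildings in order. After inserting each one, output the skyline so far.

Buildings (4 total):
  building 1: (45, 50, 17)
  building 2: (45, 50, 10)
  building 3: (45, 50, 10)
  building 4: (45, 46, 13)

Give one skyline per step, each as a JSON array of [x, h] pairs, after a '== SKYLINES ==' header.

== SKYLINES ==
[[45,17],[50,0]]
[[45,17],[50,0]]
[[45,17],[50,0]]
[[45,17],[50,0]]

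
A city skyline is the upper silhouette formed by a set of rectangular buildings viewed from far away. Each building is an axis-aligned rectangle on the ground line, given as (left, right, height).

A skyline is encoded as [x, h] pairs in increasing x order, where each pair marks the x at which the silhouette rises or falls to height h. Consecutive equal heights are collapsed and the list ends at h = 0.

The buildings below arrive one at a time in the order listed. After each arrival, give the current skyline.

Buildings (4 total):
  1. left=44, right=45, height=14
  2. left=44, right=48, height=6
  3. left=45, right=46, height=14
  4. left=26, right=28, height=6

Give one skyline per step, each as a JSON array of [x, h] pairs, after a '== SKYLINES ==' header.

== SKYLINES ==
[[44,14],[45,0]]
[[44,14],[45,6],[48,0]]
[[44,14],[46,6],[48,0]]
[[26,6],[28,0],[44,14],[46,6],[48,0]]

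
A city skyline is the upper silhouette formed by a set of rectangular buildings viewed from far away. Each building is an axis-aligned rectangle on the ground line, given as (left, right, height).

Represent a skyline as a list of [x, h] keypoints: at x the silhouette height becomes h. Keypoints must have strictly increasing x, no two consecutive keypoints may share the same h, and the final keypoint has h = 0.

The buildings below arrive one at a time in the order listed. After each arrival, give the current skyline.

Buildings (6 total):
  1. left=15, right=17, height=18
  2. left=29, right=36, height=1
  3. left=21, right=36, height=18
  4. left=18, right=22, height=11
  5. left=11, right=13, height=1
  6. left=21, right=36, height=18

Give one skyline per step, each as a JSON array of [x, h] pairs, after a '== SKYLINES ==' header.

== SKYLINES ==
[[15,18],[17,0]]
[[15,18],[17,0],[29,1],[36,0]]
[[15,18],[17,0],[21,18],[36,0]]
[[15,18],[17,0],[18,11],[21,18],[36,0]]
[[11,1],[13,0],[15,18],[17,0],[18,11],[21,18],[36,0]]
[[11,1],[13,0],[15,18],[17,0],[18,11],[21,18],[36,0]]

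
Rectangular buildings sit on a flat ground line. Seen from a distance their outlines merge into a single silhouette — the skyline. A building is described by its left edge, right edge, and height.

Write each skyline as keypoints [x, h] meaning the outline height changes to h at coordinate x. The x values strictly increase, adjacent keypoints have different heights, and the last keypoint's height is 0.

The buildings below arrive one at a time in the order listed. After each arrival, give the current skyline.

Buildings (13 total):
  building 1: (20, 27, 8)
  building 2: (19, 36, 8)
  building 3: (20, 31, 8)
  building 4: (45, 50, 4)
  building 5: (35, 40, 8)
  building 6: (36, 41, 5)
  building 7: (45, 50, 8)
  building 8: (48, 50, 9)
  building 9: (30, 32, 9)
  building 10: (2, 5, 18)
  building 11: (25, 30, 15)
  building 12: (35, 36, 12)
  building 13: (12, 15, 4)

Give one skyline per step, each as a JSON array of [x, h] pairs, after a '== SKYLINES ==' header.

== SKYLINES ==
[[20,8],[27,0]]
[[19,8],[36,0]]
[[19,8],[36,0]]
[[19,8],[36,0],[45,4],[50,0]]
[[19,8],[40,0],[45,4],[50,0]]
[[19,8],[40,5],[41,0],[45,4],[50,0]]
[[19,8],[40,5],[41,0],[45,8],[50,0]]
[[19,8],[40,5],[41,0],[45,8],[48,9],[50,0]]
[[19,8],[30,9],[32,8],[40,5],[41,0],[45,8],[48,9],[50,0]]
[[2,18],[5,0],[19,8],[30,9],[32,8],[40,5],[41,0],[45,8],[48,9],[50,0]]
[[2,18],[5,0],[19,8],[25,15],[30,9],[32,8],[40,5],[41,0],[45,8],[48,9],[50,0]]
[[2,18],[5,0],[19,8],[25,15],[30,9],[32,8],[35,12],[36,8],[40,5],[41,0],[45,8],[48,9],[50,0]]
[[2,18],[5,0],[12,4],[15,0],[19,8],[25,15],[30,9],[32,8],[35,12],[36,8],[40,5],[41,0],[45,8],[48,9],[50,0]]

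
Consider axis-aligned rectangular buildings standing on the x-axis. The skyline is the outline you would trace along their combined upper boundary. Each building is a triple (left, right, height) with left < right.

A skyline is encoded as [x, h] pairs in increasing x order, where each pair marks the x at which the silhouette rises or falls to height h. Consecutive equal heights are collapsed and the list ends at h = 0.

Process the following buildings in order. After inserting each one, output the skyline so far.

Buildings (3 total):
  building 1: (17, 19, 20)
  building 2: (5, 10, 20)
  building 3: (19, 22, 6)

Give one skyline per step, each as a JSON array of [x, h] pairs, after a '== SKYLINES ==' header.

== SKYLINES ==
[[17,20],[19,0]]
[[5,20],[10,0],[17,20],[19,0]]
[[5,20],[10,0],[17,20],[19,6],[22,0]]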